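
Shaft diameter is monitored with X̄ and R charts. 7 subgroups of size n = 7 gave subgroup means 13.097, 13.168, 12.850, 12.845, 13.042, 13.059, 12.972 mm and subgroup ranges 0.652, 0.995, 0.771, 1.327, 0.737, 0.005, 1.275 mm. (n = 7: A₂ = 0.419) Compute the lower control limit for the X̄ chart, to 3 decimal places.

12.660

X̄̄ = (13.097 + 13.168 + 12.850 + 12.845 + 13.042 + 13.059 + 12.972) / 7 = 91.0330 / 7 = 13.0047
R̄ = (0.652 + 0.995 + 0.771 + 1.327 + 0.737 + 0.005 + 1.275) / 7 = 5.7620 / 7 = 0.8231
LCL = X̄̄ − A₂·R̄ = 13.0047 − 0.419 × 0.8231 = 12.6598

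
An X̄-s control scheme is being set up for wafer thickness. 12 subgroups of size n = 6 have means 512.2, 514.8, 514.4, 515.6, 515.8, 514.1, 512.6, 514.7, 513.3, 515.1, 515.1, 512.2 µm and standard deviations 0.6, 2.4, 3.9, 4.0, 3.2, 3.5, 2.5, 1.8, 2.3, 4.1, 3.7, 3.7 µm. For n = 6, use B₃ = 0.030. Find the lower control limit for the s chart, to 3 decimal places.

0.089

s̄ = (0.6 + 2.4 + 3.9 + 4.0 + 3.2 + 3.5 + 2.5 + 1.8 + 2.3 + 4.1 + 3.7 + 3.7) / 12 = 2.9750
LCL_s = B₃·s̄ = 0.030 × 2.9750 = 0.0892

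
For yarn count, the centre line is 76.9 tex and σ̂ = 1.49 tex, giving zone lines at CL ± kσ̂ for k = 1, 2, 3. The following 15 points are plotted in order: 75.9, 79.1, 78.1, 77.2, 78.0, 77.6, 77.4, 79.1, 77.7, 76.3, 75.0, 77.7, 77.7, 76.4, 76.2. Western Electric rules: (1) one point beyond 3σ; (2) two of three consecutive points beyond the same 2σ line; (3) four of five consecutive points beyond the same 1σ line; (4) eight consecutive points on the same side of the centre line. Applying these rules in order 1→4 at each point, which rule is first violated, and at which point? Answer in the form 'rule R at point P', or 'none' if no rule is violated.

rule 4 at point 9

Zone of each point (C = within 1σ̂, B = 1σ̂–2σ̂, A = 2σ̂–3σ̂, * = beyond 3σ̂; sign = side of CL): 1:-C, 2:+B, 3:+C, 4:+C, 5:+C, 6:+C, 7:+C, 8:+B, 9:+C, 10:-C, 11:-B, 12:+C, 13:+C, 14:-C, 15:-C
Rule 4 (eight consecutive points on the same side of the centre line) is satisfied at point 9.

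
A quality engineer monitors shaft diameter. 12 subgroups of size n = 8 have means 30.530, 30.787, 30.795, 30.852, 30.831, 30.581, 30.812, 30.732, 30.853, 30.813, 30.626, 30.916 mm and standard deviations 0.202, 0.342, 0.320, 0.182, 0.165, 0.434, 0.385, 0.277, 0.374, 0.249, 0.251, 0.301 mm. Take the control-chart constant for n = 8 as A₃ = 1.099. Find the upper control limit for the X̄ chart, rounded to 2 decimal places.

X̄̄ = (30.530 + 30.787 + 30.795 + 30.852 + 30.831 + 30.581 + 30.812 + 30.732 + 30.853 + 30.813 + 30.626 + 30.916) / 12 = 30.7607
s̄ = (0.202 + 0.342 + 0.320 + 0.182 + 0.165 + 0.434 + 0.385 + 0.277 + 0.374 + 0.249 + 0.251 + 0.301) / 12 = 0.2902
UCL = X̄̄ + A₃·s̄ = 30.7607 + 1.099 × 0.2902 = 31.0796

31.08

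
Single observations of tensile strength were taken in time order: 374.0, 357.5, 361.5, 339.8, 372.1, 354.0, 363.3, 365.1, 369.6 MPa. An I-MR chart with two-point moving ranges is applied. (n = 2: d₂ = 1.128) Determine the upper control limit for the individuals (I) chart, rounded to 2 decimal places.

X̄ = (374.0 + 357.5 + 361.5 + 339.8 + 372.1 + 354.0 + 363.3 + 365.1 + 369.6) / 9 = 361.8778
Moving ranges: 16.5, 4.0, 21.7, 32.3, 18.1, 9.3, 1.8, 4.5; M̄R̄ = 108.2000 / 8 = 13.5250
UCL = X̄ + 3·M̄R̄/d₂ = 361.8778 + 3 × 13.5250 / 1.128 = 397.8485

397.85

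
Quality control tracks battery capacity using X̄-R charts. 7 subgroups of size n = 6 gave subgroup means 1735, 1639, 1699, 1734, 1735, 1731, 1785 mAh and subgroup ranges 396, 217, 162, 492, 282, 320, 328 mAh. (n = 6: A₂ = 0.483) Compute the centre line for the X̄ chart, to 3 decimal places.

X̄̄ = (1735 + 1639 + 1699 + 1734 + 1735 + 1731 + 1785) / 7 = 12058.0000 / 7 = 1722.5714
CL = X̄̄ = 1722.5714

1722.571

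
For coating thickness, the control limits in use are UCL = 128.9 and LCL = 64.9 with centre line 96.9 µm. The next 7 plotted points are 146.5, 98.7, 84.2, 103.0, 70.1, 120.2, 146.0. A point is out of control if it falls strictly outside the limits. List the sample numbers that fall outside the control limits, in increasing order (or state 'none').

1, 7

Compare each point to [64.9, 128.9]: sample 1 = 146.5 > UCL; sample 7 = 146.0 > UCL.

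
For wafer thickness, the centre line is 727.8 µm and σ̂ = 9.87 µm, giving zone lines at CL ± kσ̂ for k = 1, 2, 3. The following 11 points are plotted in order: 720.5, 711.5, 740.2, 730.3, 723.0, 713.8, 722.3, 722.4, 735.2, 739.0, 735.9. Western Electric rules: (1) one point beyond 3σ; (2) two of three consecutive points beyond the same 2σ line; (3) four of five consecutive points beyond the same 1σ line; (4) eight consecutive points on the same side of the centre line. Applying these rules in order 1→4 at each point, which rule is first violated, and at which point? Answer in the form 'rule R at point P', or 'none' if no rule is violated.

none

Zone of each point (C = within 1σ̂, B = 1σ̂–2σ̂, A = 2σ̂–3σ̂, * = beyond 3σ̂; sign = side of CL): 1:-C, 2:-B, 3:+B, 4:+C, 5:-C, 6:-B, 7:-C, 8:-C, 9:+C, 10:+B, 11:+C
No rule fires across all 11 points.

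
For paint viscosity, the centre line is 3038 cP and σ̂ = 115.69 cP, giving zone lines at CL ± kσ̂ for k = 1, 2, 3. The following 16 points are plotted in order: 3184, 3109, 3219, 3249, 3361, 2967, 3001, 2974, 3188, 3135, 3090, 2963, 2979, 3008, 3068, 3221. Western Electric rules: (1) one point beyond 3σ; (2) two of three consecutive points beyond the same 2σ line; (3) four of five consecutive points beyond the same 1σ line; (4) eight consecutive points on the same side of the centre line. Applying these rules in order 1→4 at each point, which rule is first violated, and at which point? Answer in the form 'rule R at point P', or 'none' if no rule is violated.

Zone of each point (C = within 1σ̂, B = 1σ̂–2σ̂, A = 2σ̂–3σ̂, * = beyond 3σ̂; sign = side of CL): 1:+B, 2:+C, 3:+B, 4:+B, 5:+A, 6:-C, 7:-C, 8:-C, 9:+B, 10:+C, 11:+C, 12:-C, 13:-C, 14:-C, 15:+C, 16:+B
Rule 3 (four of five consecutive points beyond the same 1σ limit) is satisfied at point 5.

rule 3 at point 5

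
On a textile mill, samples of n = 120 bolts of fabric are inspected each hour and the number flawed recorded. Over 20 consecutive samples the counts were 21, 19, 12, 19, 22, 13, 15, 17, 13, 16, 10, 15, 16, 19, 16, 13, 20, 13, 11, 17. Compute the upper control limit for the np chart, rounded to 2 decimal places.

p̄ = Σdᵢ / (k·n) = 317 / (20 × 120) = 0.13208
UCL = np̄ + 3·√(np̄(1−p̄)) = 15.8500 + 3 × √(15.8500×0.86792) = 15.8500 + 3 × 3.7090 = 26.9769

26.98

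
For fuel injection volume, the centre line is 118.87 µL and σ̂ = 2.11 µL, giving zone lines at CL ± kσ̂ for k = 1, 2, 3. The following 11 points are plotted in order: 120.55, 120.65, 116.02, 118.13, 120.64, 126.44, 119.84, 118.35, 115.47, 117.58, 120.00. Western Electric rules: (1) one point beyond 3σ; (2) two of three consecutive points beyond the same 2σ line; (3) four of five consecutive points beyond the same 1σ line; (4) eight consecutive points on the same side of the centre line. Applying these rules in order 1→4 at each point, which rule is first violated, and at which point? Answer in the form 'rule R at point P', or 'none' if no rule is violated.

Zone of each point (C = within 1σ̂, B = 1σ̂–2σ̂, A = 2σ̂–3σ̂, * = beyond 3σ̂; sign = side of CL): 1:+C, 2:+C, 3:-B, 4:-C, 5:+C, 6:+*, 7:+C, 8:-C, 9:-B, 10:-C, 11:+C
Rule 1 (one point beyond the 3σ limits) is satisfied at point 6.

rule 1 at point 6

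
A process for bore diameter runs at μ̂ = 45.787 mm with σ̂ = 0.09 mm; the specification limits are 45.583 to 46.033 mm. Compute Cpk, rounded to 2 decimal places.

Cpu = (USL − μ̂) / (3σ̂) = (46.033 − 45.787) / (3 × 0.09) = 0.9111; Cpl = (μ̂ − LSL) / (3σ̂) = (45.787 − 45.583) / (3 × 0.09) = 0.7556; Cpk = min(Cpu, Cpl) = 0.7556

0.76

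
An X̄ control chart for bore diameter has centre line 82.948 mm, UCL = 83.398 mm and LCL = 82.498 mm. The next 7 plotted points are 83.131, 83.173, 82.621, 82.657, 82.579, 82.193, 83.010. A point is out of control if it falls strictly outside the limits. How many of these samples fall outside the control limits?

Compare each point to [82.498, 83.398]: sample 6 = 82.193 < LCL.

1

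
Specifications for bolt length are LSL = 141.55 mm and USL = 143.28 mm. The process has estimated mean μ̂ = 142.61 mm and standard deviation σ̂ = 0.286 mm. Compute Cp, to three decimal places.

Cp = (USL − LSL) / (6σ̂) = (143.28 − 141.55) / (6 × 0.286) = 1.7300 / 1.7160 = 1.0082

1.008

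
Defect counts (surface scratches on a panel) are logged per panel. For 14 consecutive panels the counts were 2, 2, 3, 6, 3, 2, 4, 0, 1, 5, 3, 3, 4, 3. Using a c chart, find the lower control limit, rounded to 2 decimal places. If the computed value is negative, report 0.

0.00

c̄ = (2 + 2 + 3 + 6 + 3 + 2 + 4 + 0 + 1 + 5 + 3 + 3 + 4 + 3) / 14 = 41 / 14 = 2.9286
LCL = c̄ − 3√c̄ = 2.9286 − 3 × 1.7113 = -2.2053 → 0 (cannot be negative)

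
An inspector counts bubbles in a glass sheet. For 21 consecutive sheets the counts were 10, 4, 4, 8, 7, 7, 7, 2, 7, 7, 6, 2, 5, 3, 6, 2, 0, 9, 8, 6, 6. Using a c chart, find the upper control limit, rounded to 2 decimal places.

12.57

c̄ = (10 + 4 + 4 + 8 + 7 + 7 + 7 + 2 + 7 + 7 + 6 + 2 + 5 + 3 + 6 + 2 + 0 + 9 + 8 + 6 + 6) / 21 = 116 / 21 = 5.5238
UCL = c̄ + 3√c̄ = 5.5238 + 3 × √5.5238 = 5.5238 + 3 × 2.3503 = 12.5746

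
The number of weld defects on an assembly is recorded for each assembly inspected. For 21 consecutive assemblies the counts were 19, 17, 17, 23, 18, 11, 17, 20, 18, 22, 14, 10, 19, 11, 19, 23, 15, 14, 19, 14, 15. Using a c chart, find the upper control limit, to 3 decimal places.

29.239

c̄ = (19 + 17 + 17 + 23 + 18 + 11 + 17 + 20 + 18 + 22 + 14 + 10 + 19 + 11 + 19 + 23 + 15 + 14 + 19 + 14 + 15) / 21 = 355 / 21 = 16.9048
UCL = c̄ + 3√c̄ = 16.9048 + 3 × √16.9048 = 16.9048 + 3 × 4.1115 = 29.2394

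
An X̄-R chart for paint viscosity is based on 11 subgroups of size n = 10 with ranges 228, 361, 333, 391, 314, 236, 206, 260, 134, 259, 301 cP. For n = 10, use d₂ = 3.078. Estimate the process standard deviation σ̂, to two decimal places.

R̄ = (228 + 361 + 333 + 391 + 314 + 236 + 206 + 260 + 134 + 259 + 301) / 11 = 274.8182
σ̂ = R̄ / d₂ = 274.8182 / 3.078 = 89.2847

89.28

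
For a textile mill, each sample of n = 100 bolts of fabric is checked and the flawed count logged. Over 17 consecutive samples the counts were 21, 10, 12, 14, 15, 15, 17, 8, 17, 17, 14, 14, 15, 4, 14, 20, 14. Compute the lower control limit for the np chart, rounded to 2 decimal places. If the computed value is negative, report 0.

p̄ = Σdᵢ / (k·n) = 241 / (17 × 100) = 0.14176
LCL = np̄ − 3·√(np̄(1−p̄)) = 14.1765 − 3 × 3.4881 = 3.7122

3.71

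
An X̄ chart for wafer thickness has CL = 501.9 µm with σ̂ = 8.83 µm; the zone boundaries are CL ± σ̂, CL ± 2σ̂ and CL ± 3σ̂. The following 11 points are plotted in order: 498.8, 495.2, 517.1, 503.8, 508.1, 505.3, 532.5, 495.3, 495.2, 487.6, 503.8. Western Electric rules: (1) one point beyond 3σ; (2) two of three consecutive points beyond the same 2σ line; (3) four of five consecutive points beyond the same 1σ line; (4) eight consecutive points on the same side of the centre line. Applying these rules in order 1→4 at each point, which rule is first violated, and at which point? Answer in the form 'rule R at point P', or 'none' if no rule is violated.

Zone of each point (C = within 1σ̂, B = 1σ̂–2σ̂, A = 2σ̂–3σ̂, * = beyond 3σ̂; sign = side of CL): 1:-C, 2:-C, 3:+B, 4:+C, 5:+C, 6:+C, 7:+*, 8:-C, 9:-C, 10:-B, 11:+C
Rule 1 (one point beyond the 3σ limits) is satisfied at point 7.

rule 1 at point 7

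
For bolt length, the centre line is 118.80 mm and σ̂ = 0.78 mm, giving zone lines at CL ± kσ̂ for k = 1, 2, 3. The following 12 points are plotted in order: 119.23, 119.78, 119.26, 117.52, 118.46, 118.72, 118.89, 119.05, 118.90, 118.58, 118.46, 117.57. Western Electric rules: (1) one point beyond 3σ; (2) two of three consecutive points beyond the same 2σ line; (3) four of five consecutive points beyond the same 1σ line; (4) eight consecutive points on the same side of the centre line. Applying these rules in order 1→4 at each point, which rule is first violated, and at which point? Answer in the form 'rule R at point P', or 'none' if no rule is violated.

none

Zone of each point (C = within 1σ̂, B = 1σ̂–2σ̂, A = 2σ̂–3σ̂, * = beyond 3σ̂; sign = side of CL): 1:+C, 2:+B, 3:+C, 4:-B, 5:-C, 6:-C, 7:+C, 8:+C, 9:+C, 10:-C, 11:-C, 12:-B
No rule fires across all 12 points.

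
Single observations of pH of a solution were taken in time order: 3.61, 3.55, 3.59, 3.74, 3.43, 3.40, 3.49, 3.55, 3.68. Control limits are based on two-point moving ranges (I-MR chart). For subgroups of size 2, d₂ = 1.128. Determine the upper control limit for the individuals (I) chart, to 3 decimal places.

3.849

X̄ = (3.61 + 3.55 + 3.59 + 3.74 + 3.43 + 3.40 + 3.49 + 3.55 + 3.68) / 9 = 3.5600
Moving ranges: 0.06, 0.04, 0.15, 0.31, 0.03, 0.09, 0.06, 0.13; M̄R̄ = 0.8700 / 8 = 0.1087
UCL = X̄ + 3·M̄R̄/d₂ = 3.5600 + 3 × 0.1087 / 1.128 = 3.8492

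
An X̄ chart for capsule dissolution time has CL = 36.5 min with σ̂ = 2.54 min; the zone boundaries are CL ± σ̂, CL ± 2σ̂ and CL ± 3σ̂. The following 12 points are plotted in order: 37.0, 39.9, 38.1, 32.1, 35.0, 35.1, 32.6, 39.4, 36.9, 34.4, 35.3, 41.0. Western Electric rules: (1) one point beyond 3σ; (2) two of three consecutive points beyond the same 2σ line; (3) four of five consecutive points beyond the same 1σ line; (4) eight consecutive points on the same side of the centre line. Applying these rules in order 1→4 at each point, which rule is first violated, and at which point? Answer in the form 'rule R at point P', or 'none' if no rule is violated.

none

Zone of each point (C = within 1σ̂, B = 1σ̂–2σ̂, A = 2σ̂–3σ̂, * = beyond 3σ̂; sign = side of CL): 1:+C, 2:+B, 3:+C, 4:-B, 5:-C, 6:-C, 7:-B, 8:+B, 9:+C, 10:-C, 11:-C, 12:+B
No rule fires across all 12 points.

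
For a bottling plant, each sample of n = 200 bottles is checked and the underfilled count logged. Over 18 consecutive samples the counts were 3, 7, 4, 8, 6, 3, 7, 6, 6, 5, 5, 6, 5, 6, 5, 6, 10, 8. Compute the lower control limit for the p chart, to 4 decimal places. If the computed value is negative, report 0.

0.0000

p̄ = Σdᵢ / (k·n) = 106 / (18 × 200) = 0.02944
LCL = p̄ − 3·√(p̄(1−p̄)/n) = 0.02944 − 3 × 0.01195 = -0.00642 → 0 (negative, so LCL = 0)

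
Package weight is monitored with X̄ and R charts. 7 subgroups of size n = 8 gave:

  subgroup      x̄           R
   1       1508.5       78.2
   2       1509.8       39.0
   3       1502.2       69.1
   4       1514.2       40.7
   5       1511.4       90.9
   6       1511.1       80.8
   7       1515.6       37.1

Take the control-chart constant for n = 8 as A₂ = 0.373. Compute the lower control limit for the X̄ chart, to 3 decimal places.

X̄̄ = (1508.5 + 1509.8 + 1502.2 + 1514.2 + 1511.4 + 1511.1 + 1515.6) / 7 = 10572.8000 / 7 = 1510.4000
R̄ = (78.2 + 39.0 + 69.1 + 40.7 + 90.9 + 80.8 + 37.1) / 7 = 435.8000 / 7 = 62.2571
LCL = X̄̄ − A₂·R̄ = 1510.4000 − 0.373 × 62.2571 = 1487.1781

1487.178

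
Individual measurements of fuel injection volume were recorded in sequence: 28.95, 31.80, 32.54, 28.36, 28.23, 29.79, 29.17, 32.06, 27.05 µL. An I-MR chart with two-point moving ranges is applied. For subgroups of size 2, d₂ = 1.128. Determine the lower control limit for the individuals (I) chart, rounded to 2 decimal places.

23.79

X̄ = (28.95 + 31.80 + 32.54 + 28.36 + 28.23 + 29.79 + 29.17 + 32.06 + 27.05) / 9 = 29.7722
Moving ranges: 2.85, 0.74, 4.18, 0.13, 1.56, 0.62, 2.89, 5.01; M̄R̄ = 17.9800 / 8 = 2.2475
LCL = X̄ − 3·M̄R̄/d₂ = 29.7722 − 3 × 2.2475 / 1.128 = 23.7948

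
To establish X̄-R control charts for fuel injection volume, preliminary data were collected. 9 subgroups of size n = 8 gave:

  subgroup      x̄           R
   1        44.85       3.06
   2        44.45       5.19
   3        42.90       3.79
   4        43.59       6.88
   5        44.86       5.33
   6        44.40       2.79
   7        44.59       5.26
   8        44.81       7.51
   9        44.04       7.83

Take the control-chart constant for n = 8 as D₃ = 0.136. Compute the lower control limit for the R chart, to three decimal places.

R̄ = (3.06 + 5.19 + 3.79 + 6.88 + 5.33 + 2.79 + 5.26 + 7.51 + 7.83) / 9 = 47.6400 / 9 = 5.2933
LCL_R = D₃·R̄ = 0.136 × 5.2933 = 0.7199

0.720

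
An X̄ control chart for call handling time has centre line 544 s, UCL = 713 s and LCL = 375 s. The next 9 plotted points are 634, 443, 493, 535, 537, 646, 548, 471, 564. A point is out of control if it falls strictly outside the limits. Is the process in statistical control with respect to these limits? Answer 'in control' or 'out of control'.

All 9 points lie within [375, 713].

in control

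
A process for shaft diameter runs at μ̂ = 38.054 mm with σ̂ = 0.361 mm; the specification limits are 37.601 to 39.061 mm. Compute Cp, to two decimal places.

0.67

Cp = (USL − LSL) / (6σ̂) = (39.061 − 37.601) / (6 × 0.361) = 1.4600 / 2.1660 = 0.6741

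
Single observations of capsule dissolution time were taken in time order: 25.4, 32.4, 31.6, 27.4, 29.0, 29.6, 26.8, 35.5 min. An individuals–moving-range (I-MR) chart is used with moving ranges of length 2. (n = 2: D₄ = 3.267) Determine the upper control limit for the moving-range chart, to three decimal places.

11.995

Moving ranges: 7.0, 0.8, 4.2, 1.6, 0.6, 2.8, 8.7; M̄R̄ = 25.7000 / 7 = 3.6714
UCL_MR = D₄·M̄R̄ = 3.267 × 3.6714 = 11.9946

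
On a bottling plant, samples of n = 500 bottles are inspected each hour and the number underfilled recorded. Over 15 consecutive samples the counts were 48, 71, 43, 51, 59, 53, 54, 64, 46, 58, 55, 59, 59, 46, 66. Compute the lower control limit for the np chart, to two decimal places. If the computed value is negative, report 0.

34.40

p̄ = Σdᵢ / (k·n) = 832 / (15 × 500) = 0.11093
LCL = np̄ − 3·√(np̄(1−p̄)) = 55.4667 − 3 × 7.0224 = 34.3996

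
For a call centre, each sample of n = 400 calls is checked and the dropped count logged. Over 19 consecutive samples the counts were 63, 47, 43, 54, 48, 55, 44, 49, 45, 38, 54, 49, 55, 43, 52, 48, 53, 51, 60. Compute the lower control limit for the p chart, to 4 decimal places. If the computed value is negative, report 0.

p̄ = Σdᵢ / (k·n) = 951 / (19 × 400) = 0.12513
LCL = p̄ − 3·√(p̄(1−p̄)/n) = 0.12513 − 3 × 0.01654 = 0.07550

0.0755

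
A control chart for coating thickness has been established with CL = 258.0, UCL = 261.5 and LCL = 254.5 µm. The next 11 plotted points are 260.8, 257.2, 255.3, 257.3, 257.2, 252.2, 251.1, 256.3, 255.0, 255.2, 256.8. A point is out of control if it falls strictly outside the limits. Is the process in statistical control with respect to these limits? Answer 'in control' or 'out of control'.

out of control

Compare each point to [254.5, 261.5]: sample 6 = 252.2 < LCL; sample 7 = 251.1 < LCL.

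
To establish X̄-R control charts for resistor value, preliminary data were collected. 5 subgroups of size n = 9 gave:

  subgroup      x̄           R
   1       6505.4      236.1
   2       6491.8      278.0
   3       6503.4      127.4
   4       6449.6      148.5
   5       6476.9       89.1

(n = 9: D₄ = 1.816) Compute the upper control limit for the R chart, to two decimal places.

319.29

R̄ = (236.1 + 278.0 + 127.4 + 148.5 + 89.1) / 5 = 879.1000 / 5 = 175.8200
UCL_R = D₄·R̄ = 1.816 × 175.8200 = 319.2891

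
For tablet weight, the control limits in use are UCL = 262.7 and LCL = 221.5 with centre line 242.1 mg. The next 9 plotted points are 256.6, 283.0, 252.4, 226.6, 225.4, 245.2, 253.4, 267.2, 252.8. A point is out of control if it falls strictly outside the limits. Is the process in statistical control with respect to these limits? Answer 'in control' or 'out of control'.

out of control

Compare each point to [221.5, 262.7]: sample 2 = 283.0 > UCL; sample 8 = 267.2 > UCL.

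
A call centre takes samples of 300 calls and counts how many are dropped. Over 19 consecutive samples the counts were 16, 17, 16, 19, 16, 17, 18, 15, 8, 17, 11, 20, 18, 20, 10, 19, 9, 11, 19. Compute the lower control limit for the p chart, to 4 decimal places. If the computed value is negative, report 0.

0.0135

p̄ = Σdᵢ / (k·n) = 296 / (19 × 300) = 0.05193
LCL = p̄ − 3·√(p̄(1−p̄)/n) = 0.05193 − 3 × 0.01281 = 0.01350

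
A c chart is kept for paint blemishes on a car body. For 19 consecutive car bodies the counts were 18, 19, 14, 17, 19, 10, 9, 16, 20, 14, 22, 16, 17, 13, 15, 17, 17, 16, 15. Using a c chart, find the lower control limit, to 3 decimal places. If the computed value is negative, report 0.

4.000

c̄ = (18 + 19 + 14 + 17 + 19 + 10 + 9 + 16 + 20 + 14 + 22 + 16 + 17 + 13 + 15 + 17 + 17 + 16 + 15) / 19 = 304 / 19 = 16.0000
LCL = c̄ − 3√c̄ = 16.0000 − 3 × 4.0000 = 4.0000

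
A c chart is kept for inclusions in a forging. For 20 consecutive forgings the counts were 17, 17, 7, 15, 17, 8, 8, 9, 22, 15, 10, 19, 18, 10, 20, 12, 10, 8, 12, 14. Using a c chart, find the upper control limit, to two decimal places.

24.38

c̄ = (17 + 17 + 7 + 15 + 17 + 8 + 8 + 9 + 22 + 15 + 10 + 19 + 18 + 10 + 20 + 12 + 10 + 8 + 12 + 14) / 20 = 268 / 20 = 13.4000
UCL = c̄ + 3√c̄ = 13.4000 + 3 × √13.4000 = 13.4000 + 3 × 3.6606 = 24.3818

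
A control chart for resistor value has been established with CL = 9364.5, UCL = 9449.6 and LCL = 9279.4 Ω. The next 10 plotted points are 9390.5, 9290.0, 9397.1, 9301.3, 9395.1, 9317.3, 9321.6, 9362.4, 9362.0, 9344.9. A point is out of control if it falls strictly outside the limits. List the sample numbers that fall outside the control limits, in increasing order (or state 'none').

All 10 points lie within [9279.4, 9449.6].

none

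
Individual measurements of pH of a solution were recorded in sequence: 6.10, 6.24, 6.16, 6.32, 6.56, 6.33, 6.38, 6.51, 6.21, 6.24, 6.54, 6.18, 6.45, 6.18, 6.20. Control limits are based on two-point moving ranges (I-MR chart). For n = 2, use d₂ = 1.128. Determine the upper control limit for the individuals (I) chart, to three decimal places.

6.797

X̄ = (6.10 + 6.24 + 6.16 + 6.32 + 6.56 + 6.33 + 6.38 + 6.51 + 6.21 + 6.24 + 6.54 + 6.18 + 6.45 + 6.18 + 6.20) / 15 = 6.3067
Moving ranges: 0.14, 0.08, 0.16, 0.24, 0.23, 0.05, 0.13, 0.30, 0.03, 0.30, 0.36, 0.27, 0.27, 0.02; M̄R̄ = 2.5800 / 14 = 0.1843
UCL = X̄ + 3·M̄R̄/d₂ = 6.3067 + 3 × 0.1843 / 1.128 = 6.7968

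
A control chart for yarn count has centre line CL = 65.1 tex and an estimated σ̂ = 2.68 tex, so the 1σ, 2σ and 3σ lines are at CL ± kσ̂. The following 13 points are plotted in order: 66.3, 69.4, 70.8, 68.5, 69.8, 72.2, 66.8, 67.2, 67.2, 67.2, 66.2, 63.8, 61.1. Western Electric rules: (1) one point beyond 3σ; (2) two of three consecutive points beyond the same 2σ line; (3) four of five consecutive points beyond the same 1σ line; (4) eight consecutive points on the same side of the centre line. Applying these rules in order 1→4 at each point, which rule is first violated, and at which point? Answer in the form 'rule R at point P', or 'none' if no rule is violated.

Zone of each point (C = within 1σ̂, B = 1σ̂–2σ̂, A = 2σ̂–3σ̂, * = beyond 3σ̂; sign = side of CL): 1:+C, 2:+B, 3:+A, 4:+B, 5:+B, 6:+A, 7:+C, 8:+C, 9:+C, 10:+C, 11:+C, 12:-C, 13:-B
Rule 3 (four of five consecutive points beyond the same 1σ limit) is satisfied at point 5.

rule 3 at point 5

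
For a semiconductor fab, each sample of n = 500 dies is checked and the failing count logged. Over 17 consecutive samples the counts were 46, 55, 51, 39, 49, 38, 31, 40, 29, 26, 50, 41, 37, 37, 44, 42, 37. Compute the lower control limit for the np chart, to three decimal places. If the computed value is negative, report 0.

22.361

p̄ = Σdᵢ / (k·n) = 692 / (17 × 500) = 0.08141
LCL = np̄ − 3·√(np̄(1−p̄)) = 40.7059 − 3 × 6.1149 = 22.3612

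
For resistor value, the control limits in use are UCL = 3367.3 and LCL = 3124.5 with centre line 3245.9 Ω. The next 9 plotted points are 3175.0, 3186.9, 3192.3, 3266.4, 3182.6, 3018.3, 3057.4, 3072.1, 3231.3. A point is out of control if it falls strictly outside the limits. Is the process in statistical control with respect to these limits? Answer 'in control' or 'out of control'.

out of control

Compare each point to [3124.5, 3367.3]: sample 6 = 3018.3 < LCL; sample 7 = 3057.4 < LCL; sample 8 = 3072.1 < LCL.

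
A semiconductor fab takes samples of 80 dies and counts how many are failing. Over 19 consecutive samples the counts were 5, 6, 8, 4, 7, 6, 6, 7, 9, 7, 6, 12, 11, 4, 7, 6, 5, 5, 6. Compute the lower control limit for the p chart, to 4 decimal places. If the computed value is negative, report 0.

0.0000

p̄ = Σdᵢ / (k·n) = 127 / (19 × 80) = 0.08355
LCL = p̄ − 3·√(p̄(1−p̄)/n) = 0.08355 − 3 × 0.03094 = -0.00926 → 0 (negative, so LCL = 0)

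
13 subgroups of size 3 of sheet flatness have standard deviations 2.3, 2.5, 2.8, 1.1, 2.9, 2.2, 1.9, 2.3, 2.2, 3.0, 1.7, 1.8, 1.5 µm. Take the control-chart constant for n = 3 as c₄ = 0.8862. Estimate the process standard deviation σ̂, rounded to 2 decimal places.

2.45

s̄ = (2.3 + 2.5 + 2.8 + 1.1 + 2.9 + 2.2 + 1.9 + 2.3 + 2.2 + 3.0 + 1.7 + 1.8 + 1.5) / 13 = 2.1692
σ̂ = s̄ / c₄ = 2.1692 / 0.8862 = 2.4478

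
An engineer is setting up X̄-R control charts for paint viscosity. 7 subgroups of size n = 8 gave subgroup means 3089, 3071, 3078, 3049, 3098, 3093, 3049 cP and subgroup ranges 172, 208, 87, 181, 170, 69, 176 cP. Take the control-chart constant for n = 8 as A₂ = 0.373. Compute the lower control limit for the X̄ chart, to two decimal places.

3018.64

X̄̄ = (3089 + 3071 + 3078 + 3049 + 3098 + 3093 + 3049) / 7 = 21527.0000 / 7 = 3075.2857
R̄ = (172 + 208 + 87 + 181 + 170 + 69 + 176) / 7 = 1063.0000 / 7 = 151.8571
LCL = X̄̄ − A₂·R̄ = 3075.2857 − 0.373 × 151.8571 = 3018.6430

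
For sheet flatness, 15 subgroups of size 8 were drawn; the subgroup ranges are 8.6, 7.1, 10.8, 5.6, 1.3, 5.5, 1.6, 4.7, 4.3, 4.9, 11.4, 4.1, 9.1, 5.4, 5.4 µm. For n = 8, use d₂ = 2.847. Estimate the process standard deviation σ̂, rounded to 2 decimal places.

R̄ = (8.6 + 7.1 + 10.8 + 5.6 + 1.3 + 5.5 + 1.6 + 4.7 + 4.3 + 4.9 + 11.4 + 4.1 + 9.1 + 5.4 + 5.4) / 15 = 5.9867
σ̂ = R̄ / d₂ = 5.9867 / 2.847 = 2.1028

2.10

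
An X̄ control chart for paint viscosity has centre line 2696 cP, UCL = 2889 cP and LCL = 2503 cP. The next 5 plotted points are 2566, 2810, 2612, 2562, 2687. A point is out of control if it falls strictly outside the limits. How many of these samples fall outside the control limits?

All 5 points lie within [2503, 2889].

0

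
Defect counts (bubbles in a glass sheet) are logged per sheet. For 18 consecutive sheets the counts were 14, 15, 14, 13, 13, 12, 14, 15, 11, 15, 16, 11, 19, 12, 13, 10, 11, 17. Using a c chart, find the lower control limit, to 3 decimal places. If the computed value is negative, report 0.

2.543

c̄ = (14 + 15 + 14 + 13 + 13 + 12 + 14 + 15 + 11 + 15 + 16 + 11 + 19 + 12 + 13 + 10 + 11 + 17) / 18 = 245 / 18 = 13.6111
LCL = c̄ − 3√c̄ = 13.6111 − 3 × 3.6893 = 2.5431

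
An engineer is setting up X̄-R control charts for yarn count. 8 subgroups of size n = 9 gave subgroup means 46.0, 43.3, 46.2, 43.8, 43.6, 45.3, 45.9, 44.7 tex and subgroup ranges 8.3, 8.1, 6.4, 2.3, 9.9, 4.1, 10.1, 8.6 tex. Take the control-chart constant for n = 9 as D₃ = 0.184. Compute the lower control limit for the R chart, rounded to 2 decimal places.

R̄ = (8.3 + 8.1 + 6.4 + 2.3 + 9.9 + 4.1 + 10.1 + 8.6) / 8 = 57.8000 / 8 = 7.2250
LCL_R = D₃·R̄ = 0.184 × 7.2250 = 1.3294

1.33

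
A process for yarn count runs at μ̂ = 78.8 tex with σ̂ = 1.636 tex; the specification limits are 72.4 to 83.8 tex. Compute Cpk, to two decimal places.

1.02

Cpu = (USL − μ̂) / (3σ̂) = (83.8 − 78.8) / (3 × 1.636) = 1.0187; Cpl = (μ̂ − LSL) / (3σ̂) = (78.8 − 72.4) / (3 × 1.636) = 1.3040; Cpk = min(Cpu, Cpl) = 1.0187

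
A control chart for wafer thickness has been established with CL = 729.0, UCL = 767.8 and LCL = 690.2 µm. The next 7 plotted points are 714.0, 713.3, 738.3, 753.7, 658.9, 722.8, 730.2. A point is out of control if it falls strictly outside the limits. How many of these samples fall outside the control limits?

Compare each point to [690.2, 767.8]: sample 5 = 658.9 < LCL.

1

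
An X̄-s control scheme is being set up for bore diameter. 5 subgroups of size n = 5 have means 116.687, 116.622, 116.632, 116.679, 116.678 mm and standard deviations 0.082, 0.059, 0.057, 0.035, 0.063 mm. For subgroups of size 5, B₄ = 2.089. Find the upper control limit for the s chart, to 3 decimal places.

s̄ = (0.082 + 0.059 + 0.057 + 0.035 + 0.063) / 5 = 0.0592
UCL_s = B₄·s̄ = 2.089 × 0.0592 = 0.1237

0.124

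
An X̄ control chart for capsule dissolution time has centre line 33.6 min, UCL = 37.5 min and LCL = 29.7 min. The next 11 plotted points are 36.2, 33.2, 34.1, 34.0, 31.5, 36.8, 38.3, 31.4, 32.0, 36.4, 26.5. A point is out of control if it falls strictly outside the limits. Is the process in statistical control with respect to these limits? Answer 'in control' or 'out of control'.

out of control

Compare each point to [29.7, 37.5]: sample 7 = 38.3 > UCL; sample 11 = 26.5 < LCL.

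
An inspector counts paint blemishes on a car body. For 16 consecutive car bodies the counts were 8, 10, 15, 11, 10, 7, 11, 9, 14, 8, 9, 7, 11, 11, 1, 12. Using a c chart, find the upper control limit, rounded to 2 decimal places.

18.93

c̄ = (8 + 10 + 15 + 11 + 10 + 7 + 11 + 9 + 14 + 8 + 9 + 7 + 11 + 11 + 1 + 12) / 16 = 154 / 16 = 9.6250
UCL = c̄ + 3√c̄ = 9.6250 + 3 × √9.6250 = 9.6250 + 3 × 3.1024 = 18.9323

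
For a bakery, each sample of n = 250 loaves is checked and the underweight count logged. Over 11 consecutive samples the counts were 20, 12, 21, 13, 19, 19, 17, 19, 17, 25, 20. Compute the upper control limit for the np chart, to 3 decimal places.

30.738

p̄ = Σdᵢ / (k·n) = 202 / (11 × 250) = 0.07345
UCL = np̄ + 3·√(np̄(1−p̄)) = 18.3636 + 3 × √(18.3636×0.92655) = 18.3636 + 3 × 4.1249 = 30.7383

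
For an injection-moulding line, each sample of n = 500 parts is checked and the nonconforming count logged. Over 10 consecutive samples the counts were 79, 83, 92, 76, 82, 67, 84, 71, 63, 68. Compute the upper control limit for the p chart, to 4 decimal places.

0.2013

p̄ = Σdᵢ / (k·n) = 765 / (10 × 500) = 0.15300
UCL = p̄ + 3·√(p̄(1−p̄)/n) = 0.15300 + 3 × √(0.15300×0.84700/500) = 0.15300 + 3 × 0.01610 = 0.20130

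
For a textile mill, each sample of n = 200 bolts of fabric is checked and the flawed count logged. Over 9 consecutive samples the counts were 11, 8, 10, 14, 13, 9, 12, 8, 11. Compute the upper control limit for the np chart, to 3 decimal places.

p̄ = Σdᵢ / (k·n) = 96 / (9 × 200) = 0.05333
UCL = np̄ + 3·√(np̄(1−p̄)) = 10.6667 + 3 × √(10.6667×0.94667) = 10.6667 + 3 × 3.1777 = 20.1998

20.200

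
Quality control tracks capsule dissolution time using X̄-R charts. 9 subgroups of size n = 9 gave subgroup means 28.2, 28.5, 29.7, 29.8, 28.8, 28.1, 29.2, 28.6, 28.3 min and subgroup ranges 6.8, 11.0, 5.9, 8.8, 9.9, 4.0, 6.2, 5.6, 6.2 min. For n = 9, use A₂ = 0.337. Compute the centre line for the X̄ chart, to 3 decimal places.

28.800

X̄̄ = (28.2 + 28.5 + 29.7 + 29.8 + 28.8 + 28.1 + 29.2 + 28.6 + 28.3) / 9 = 259.2000 / 9 = 28.8000
CL = X̄̄ = 28.8000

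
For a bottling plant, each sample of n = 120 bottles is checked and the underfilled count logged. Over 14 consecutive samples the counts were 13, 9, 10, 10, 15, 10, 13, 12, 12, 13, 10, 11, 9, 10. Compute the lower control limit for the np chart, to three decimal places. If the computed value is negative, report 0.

p̄ = Σdᵢ / (k·n) = 157 / (14 × 120) = 0.09345
LCL = np̄ − 3·√(np̄(1−p̄)) = 11.2143 − 3 × 3.1885 = 1.6489

1.649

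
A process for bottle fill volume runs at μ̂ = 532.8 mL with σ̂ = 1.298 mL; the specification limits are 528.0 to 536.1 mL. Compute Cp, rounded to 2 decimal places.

1.04

Cp = (USL − LSL) / (6σ̂) = (536.1 − 528.0) / (6 × 1.298) = 8.1000 / 7.7880 = 1.0401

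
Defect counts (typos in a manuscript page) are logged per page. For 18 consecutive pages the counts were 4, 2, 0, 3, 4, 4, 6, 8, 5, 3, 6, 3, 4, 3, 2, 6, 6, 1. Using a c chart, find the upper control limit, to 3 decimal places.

c̄ = (4 + 2 + 0 + 3 + 4 + 4 + 6 + 8 + 5 + 3 + 6 + 3 + 4 + 3 + 2 + 6 + 6 + 1) / 18 = 70 / 18 = 3.8889
UCL = c̄ + 3√c̄ = 3.8889 + 3 × √3.8889 = 3.8889 + 3 × 1.9720 = 9.8050

9.805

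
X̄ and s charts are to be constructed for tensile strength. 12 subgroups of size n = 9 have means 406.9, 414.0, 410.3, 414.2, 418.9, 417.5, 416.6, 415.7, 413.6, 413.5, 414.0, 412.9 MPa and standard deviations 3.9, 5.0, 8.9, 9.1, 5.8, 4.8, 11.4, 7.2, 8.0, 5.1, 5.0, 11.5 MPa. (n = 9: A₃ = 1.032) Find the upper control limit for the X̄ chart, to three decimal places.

421.379

X̄̄ = (406.9 + 414.0 + 410.3 + 414.2 + 418.9 + 417.5 + 416.6 + 415.7 + 413.6 + 413.5 + 414.0 + 412.9) / 12 = 414.0083
s̄ = (3.9 + 5.0 + 8.9 + 9.1 + 5.8 + 4.8 + 11.4 + 7.2 + 8.0 + 5.1 + 5.0 + 11.5) / 12 = 7.1417
UCL = X̄̄ + A₃·s̄ = 414.0083 + 1.032 × 7.1417 = 421.3785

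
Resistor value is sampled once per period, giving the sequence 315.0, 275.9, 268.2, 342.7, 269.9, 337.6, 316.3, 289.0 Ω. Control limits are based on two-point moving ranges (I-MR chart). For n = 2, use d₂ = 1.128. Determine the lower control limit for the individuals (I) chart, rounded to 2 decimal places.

183.89

X̄ = (315.0 + 275.9 + 268.2 + 342.7 + 269.9 + 337.6 + 316.3 + 289.0) / 8 = 301.8250
Moving ranges: 39.1, 7.7, 74.5, 72.8, 67.7, 21.3, 27.3; M̄R̄ = 310.4000 / 7 = 44.3429
LCL = X̄ − 3·M̄R̄/d₂ = 301.8250 − 3 × 44.3429 / 1.128 = 183.8919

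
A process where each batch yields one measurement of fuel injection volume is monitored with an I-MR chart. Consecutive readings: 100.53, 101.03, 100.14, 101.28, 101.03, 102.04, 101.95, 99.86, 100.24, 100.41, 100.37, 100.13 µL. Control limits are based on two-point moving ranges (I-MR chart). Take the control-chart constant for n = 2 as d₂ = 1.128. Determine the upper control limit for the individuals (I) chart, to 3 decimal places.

X̄ = (100.53 + 101.03 + 100.14 + 101.28 + 101.03 + 102.04 + 101.95 + 99.86 + 100.24 + 100.41 + 100.37 + 100.13) / 12 = 100.7508
Moving ranges: 0.50, 0.89, 1.14, 0.25, 1.01, 0.09, 2.09, 0.38, 0.17, 0.04, 0.24; M̄R̄ = 6.8000 / 11 = 0.6182
UCL = X̄ + 3·M̄R̄/d₂ = 100.7508 + 3 × 0.6182 / 1.128 = 102.3949

102.395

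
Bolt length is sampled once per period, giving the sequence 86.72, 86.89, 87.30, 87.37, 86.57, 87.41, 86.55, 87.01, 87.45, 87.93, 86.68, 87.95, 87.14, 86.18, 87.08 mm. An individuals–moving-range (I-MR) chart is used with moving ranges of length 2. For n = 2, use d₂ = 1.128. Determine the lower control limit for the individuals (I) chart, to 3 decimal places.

85.235

X̄ = (86.72 + 86.89 + 87.30 + 87.37 + 86.57 + 87.41 + 86.55 + 87.01 + 87.45 + 87.93 + 86.68 + 87.95 + 87.14 + 86.18 + 87.08) / 15 = 87.0820
Moving ranges: 0.17, 0.41, 0.07, 0.80, 0.84, 0.86, 0.46, 0.44, 0.48, 1.25, 1.27, 0.81, 0.96, 0.90; M̄R̄ = 9.7200 / 14 = 0.6943
LCL = X̄ − 3·M̄R̄/d₂ = 87.0820 − 3 × 0.6943 / 1.128 = 85.2355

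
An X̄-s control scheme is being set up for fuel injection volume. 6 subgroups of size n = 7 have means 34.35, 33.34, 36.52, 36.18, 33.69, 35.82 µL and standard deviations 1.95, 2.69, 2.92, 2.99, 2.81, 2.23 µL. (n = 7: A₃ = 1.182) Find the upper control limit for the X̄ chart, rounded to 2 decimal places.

38.05

X̄̄ = (34.35 + 33.34 + 36.52 + 36.18 + 33.69 + 35.82) / 6 = 34.9833
s̄ = (1.95 + 2.69 + 2.92 + 2.99 + 2.81 + 2.23) / 6 = 2.5983
UCL = X̄̄ + A₃·s̄ = 34.9833 + 1.182 × 2.5983 = 38.0546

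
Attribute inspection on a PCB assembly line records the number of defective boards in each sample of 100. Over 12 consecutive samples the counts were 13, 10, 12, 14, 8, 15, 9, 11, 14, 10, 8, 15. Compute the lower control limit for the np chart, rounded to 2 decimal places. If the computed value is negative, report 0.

p̄ = Σdᵢ / (k·n) = 139 / (12 × 100) = 0.11583
LCL = np̄ − 3·√(np̄(1−p̄)) = 11.5833 − 3 × 3.2002 = 1.9826

1.98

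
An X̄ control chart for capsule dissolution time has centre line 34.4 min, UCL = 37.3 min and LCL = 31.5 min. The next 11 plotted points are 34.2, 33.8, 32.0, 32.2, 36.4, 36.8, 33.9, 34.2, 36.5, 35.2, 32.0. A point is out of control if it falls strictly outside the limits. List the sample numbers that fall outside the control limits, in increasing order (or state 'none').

All 11 points lie within [31.5, 37.3].

none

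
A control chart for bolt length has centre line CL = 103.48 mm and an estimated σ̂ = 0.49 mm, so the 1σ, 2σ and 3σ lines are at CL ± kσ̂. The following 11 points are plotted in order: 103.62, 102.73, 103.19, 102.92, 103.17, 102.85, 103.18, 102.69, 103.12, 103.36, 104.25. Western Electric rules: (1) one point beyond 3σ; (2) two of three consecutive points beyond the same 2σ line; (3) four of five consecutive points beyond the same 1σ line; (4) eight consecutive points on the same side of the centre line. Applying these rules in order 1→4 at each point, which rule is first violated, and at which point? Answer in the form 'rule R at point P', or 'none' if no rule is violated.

Zone of each point (C = within 1σ̂, B = 1σ̂–2σ̂, A = 2σ̂–3σ̂, * = beyond 3σ̂; sign = side of CL): 1:+C, 2:-B, 3:-C, 4:-B, 5:-C, 6:-B, 7:-C, 8:-B, 9:-C, 10:-C, 11:+B
Rule 4 (eight consecutive points on the same side of the centre line) is satisfied at point 9.

rule 4 at point 9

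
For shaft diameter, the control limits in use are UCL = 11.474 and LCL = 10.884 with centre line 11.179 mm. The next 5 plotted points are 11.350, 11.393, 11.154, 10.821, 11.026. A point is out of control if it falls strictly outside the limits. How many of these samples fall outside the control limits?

1

Compare each point to [10.884, 11.474]: sample 4 = 10.821 < LCL.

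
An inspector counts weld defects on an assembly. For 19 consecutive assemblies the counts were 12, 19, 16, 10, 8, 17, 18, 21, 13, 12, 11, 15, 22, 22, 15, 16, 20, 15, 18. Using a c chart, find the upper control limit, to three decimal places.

c̄ = (12 + 19 + 16 + 10 + 8 + 17 + 18 + 21 + 13 + 12 + 11 + 15 + 22 + 22 + 15 + 16 + 20 + 15 + 18) / 19 = 300 / 19 = 15.7895
UCL = c̄ + 3√c̄ = 15.7895 + 3 × √15.7895 = 15.7895 + 3 × 3.9736 = 27.7103

27.710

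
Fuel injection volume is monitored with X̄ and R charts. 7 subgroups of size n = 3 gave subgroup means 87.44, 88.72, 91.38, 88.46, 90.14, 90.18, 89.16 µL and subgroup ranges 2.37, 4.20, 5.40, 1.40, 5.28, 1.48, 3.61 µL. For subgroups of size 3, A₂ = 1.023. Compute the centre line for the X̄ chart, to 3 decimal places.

X̄̄ = (87.44 + 88.72 + 91.38 + 88.46 + 90.14 + 90.18 + 89.16) / 7 = 625.4800 / 7 = 89.3543
CL = X̄̄ = 89.3543

89.354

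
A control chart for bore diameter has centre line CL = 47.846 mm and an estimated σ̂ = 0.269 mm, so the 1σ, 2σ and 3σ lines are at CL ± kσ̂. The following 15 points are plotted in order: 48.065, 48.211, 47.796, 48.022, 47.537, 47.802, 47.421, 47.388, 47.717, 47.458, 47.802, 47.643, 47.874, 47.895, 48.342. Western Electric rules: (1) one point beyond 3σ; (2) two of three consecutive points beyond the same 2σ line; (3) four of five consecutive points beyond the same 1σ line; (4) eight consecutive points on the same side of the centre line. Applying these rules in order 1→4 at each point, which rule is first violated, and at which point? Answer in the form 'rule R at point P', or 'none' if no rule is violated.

rule 4 at point 12

Zone of each point (C = within 1σ̂, B = 1σ̂–2σ̂, A = 2σ̂–3σ̂, * = beyond 3σ̂; sign = side of CL): 1:+C, 2:+B, 3:-C, 4:+C, 5:-B, 6:-C, 7:-B, 8:-B, 9:-C, 10:-B, 11:-C, 12:-C, 13:+C, 14:+C, 15:+B
Rule 4 (eight consecutive points on the same side of the centre line) is satisfied at point 12.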